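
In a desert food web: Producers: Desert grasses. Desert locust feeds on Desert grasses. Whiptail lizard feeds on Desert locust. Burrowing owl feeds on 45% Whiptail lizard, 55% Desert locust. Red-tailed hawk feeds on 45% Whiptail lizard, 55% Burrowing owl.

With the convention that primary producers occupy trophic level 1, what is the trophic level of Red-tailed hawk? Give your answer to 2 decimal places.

4.25

Desert locust: 1 + 1 = 2
Whiptail lizard: 1 + 2 = 3
Burrowing owl: 1 + (0.45×3 + 0.55×2) = 3.45
Red-tailed hawk: 1 + (0.45×3 + 0.55×3.45) = 4.2475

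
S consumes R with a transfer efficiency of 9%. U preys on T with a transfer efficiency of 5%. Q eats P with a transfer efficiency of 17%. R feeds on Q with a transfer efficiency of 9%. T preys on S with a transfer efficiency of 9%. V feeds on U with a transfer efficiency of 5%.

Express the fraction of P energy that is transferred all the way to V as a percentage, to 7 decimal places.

0.0000310%

Product of link efficiencies: 0.17 × 0.09 × 0.09 × 0.09 × 0.05 × 0.05 = 0.000000309825
As a percentage: 0.000000309825 × 100 = 0.0000310%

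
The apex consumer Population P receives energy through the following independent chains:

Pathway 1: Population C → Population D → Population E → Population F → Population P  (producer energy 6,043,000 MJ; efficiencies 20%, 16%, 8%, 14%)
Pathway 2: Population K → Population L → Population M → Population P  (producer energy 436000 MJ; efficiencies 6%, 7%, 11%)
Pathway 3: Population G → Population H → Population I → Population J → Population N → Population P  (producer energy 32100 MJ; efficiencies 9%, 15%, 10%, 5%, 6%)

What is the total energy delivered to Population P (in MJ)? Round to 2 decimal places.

Pathway 1: 6043000 × 0.2 × 0.16 × 0.08 × 0.14 = 2165.8112 MJ
Pathway 2: 436000 × 0.06 × 0.07 × 0.11 = 201.432 MJ
Pathway 3: 32100 × 0.09 × 0.15 × 0.1 × 0.05 × 0.06 = 0.130005 MJ
Total at Population P: 2165.8112 + 201.432 + 0.130005 = 2367.373205 MJ

2367.37 MJ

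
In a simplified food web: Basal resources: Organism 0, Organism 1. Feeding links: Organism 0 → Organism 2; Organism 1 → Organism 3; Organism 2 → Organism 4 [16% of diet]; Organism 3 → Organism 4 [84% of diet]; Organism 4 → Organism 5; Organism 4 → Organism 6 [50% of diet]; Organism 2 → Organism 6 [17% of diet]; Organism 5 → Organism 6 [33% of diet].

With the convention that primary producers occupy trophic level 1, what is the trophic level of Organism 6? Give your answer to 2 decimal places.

4.16

Organism 2: 1 + 1 = 2
Organism 3: 1 + 1 = 2
Organism 4: 1 + (0.16×2 + 0.84×2) = 3
Organism 5: 1 + 3 = 4
Organism 6: 1 + (0.5×3 + 0.17×2 + 0.33×4) = 4.16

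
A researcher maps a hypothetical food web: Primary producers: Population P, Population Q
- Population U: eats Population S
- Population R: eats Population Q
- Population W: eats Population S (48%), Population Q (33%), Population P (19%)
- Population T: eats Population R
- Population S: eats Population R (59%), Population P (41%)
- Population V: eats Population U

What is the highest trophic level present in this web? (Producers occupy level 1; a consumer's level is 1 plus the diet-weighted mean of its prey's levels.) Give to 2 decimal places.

Population R: 1 + 1 = 2
Population S: 1 + (0.59×2 + 0.41×1) = 2.59
Population T: 1 + 2 = 3
Population U: 1 + 2.59 = 3.59
Population V: 1 + 3.59 = 4.59
Population W: 1 + (0.48×2.59 + 0.33×1 + 0.19×1) = 2.7632

4.59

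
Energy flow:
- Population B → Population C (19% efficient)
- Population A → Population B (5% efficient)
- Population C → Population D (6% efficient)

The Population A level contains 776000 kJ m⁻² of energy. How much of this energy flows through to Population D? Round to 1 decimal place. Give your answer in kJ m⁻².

442.3 kJ m⁻²

Population B: 776000 × 0.05 = 38800 kJ m⁻²
Population C: 38800 × 0.19 = 7372 kJ m⁻²
Population D: 7372 × 0.06 = 442.32 kJ m⁻²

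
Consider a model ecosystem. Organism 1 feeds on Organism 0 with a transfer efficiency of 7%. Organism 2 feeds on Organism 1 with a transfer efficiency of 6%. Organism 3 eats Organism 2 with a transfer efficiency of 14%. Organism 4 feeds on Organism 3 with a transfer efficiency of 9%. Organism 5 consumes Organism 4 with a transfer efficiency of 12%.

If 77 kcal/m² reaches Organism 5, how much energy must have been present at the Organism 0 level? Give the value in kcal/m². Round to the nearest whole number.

Cumulative transfer efficiency: 0.07 × 0.06 × 0.14 × 0.09 × 0.12 = 0.0000063504
Organism 0 energy = 77 / 0.0000063504 = 12125220 kcal/m²

12125220 kcal/m²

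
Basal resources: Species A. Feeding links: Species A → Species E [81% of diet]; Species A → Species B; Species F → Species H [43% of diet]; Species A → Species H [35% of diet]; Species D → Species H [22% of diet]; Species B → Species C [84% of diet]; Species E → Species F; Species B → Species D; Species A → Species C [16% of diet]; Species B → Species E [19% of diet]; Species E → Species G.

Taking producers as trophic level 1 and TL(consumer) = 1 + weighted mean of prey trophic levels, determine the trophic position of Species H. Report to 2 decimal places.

3.38

Species B: 1 + 1 = 2
Species C: 1 + (0.16×1 + 0.84×2) = 2.84
Species D: 1 + 2 = 3
Species E: 1 + (0.81×1 + 0.19×2) = 2.19
Species F: 1 + 2.19 = 3.19
Species G: 1 + 2.19 = 3.19
Species H: 1 + (0.35×1 + 0.22×3 + 0.43×3.19) = 3.3817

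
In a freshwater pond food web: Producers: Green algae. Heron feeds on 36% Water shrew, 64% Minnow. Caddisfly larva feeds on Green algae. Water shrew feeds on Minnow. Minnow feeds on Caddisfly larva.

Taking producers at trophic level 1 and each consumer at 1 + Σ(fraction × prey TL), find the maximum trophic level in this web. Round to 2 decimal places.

Caddisfly larva: 1 + 1 = 2
Minnow: 1 + 2 = 3
Water shrew: 1 + 3 = 4
Heron: 1 + (0.36×4 + 0.64×3) = 4.36

4.36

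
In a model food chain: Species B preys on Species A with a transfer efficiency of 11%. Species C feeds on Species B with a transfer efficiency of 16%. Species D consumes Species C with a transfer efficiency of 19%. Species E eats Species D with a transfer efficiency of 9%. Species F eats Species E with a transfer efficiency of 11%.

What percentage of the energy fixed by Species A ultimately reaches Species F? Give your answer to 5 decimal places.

Product of link efficiencies: 0.11 × 0.16 × 0.19 × 0.09 × 0.11 = 0.0000331056
As a percentage: 0.0000331056 × 100 = 0.00331%

0.00331%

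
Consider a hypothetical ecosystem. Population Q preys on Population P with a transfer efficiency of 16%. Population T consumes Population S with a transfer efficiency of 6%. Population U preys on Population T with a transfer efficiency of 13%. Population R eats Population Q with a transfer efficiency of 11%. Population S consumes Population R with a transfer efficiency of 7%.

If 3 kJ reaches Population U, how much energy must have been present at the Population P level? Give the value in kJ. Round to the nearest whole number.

Cumulative transfer efficiency: 0.16 × 0.11 × 0.07 × 0.06 × 0.13 = 0.0000096096
Population P energy = 3 / 0.0000096096 = 312188 kJ

312188 kJ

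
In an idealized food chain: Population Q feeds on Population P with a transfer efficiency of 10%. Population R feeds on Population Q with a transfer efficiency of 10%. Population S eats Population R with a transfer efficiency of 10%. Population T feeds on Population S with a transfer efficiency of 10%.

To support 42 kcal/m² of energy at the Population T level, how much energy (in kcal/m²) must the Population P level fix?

420000 kcal/m²

Cumulative transfer efficiency: 0.1 × 0.1 × 0.1 × 0.1 = 0.0001
Population P energy = 42 / 0.0001 = 420000 kcal/m²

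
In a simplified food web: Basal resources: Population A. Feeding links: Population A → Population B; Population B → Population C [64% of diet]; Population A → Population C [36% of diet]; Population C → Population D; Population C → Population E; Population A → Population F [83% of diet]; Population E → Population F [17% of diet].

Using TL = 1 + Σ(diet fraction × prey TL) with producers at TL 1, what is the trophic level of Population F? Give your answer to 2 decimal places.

2.45

Population B: 1 + 1 = 2
Population C: 1 + (0.64×2 + 0.36×1) = 2.64
Population D: 1 + 2.64 = 3.64
Population E: 1 + 2.64 = 3.64
Population F: 1 + (0.83×1 + 0.17×3.64) = 2.4488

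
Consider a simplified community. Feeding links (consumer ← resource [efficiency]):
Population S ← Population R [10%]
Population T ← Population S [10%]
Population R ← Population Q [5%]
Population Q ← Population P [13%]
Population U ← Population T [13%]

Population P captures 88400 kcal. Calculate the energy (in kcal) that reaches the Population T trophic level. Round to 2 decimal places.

5.75 kcal

Population Q: 88400 × 0.13 = 11492 kcal
Population R: 11492 × 0.05 = 574.6 kcal
Population S: 574.6 × 0.1 = 57.46 kcal
Population T: 57.46 × 0.1 = 5.746 kcal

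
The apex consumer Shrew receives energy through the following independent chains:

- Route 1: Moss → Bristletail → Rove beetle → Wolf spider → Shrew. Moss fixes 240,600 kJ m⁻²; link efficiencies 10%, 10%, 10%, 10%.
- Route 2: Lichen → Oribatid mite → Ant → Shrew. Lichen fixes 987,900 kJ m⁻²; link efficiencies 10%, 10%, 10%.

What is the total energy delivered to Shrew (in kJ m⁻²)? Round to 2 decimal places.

Route 1: 240600 × 0.1 × 0.1 × 0.1 × 0.1 = 24.06 kJ m⁻²
Route 2: 987900 × 0.1 × 0.1 × 0.1 = 987.9 kJ m⁻²
Total at Shrew: 24.06 + 987.9 = 1011.96 kJ m⁻²

1011.96 kJ m⁻²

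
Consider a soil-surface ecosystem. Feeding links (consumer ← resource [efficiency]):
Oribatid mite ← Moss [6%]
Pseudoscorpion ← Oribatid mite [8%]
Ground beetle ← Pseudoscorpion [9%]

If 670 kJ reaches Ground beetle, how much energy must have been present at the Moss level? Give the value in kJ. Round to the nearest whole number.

1550926 kJ

Cumulative transfer efficiency: 0.06 × 0.08 × 0.09 = 0.000432
Moss energy = 670 / 0.000432 = 1550926 kJ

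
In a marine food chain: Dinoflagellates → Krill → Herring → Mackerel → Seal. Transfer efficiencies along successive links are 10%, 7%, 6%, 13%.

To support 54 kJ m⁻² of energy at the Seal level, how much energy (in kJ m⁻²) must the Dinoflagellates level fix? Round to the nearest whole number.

989011 kJ m⁻²

Cumulative transfer efficiency: 0.1 × 0.07 × 0.06 × 0.13 = 0.0000546
Dinoflagellates energy = 54 / 0.0000546 = 989011 kJ m⁻²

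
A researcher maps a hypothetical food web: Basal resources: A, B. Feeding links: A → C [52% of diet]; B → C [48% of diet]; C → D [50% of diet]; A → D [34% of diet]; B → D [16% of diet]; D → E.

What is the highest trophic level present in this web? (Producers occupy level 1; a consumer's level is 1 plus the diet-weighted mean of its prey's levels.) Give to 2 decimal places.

3.50

C: 1 + (0.52×1 + 0.48×1) = 2
D: 1 + (0.5×2 + 0.34×1 + 0.16×1) = 2.5
E: 1 + 2.5 = 3.5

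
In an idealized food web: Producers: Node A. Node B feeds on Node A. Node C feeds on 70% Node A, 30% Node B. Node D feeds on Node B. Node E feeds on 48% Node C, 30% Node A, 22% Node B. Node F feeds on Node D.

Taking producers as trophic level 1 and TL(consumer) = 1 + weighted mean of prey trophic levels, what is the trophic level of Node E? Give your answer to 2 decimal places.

2.84

Node B: 1 + 1 = 2
Node C: 1 + (0.7×1 + 0.3×2) = 2.3
Node D: 1 + 2 = 3
Node E: 1 + (0.48×2.3 + 0.3×1 + 0.22×2) = 2.844
Node F: 1 + 3 = 4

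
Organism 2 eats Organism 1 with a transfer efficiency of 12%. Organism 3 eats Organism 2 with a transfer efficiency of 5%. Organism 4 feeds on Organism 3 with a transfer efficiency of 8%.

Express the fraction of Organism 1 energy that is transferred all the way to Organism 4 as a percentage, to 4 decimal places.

Product of link efficiencies: 0.12 × 0.05 × 0.08 = 0.00048
As a percentage: 0.00048 × 100 = 0.0480%

0.0480%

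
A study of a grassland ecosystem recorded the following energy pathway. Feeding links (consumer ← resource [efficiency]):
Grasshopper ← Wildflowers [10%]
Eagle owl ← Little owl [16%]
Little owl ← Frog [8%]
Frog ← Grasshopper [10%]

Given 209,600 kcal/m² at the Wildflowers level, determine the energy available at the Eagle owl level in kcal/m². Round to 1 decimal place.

Grasshopper: 209600 × 0.1 = 20960 kcal/m²
Frog: 20960 × 0.1 = 2096 kcal/m²
Little owl: 2096 × 0.08 = 167.68 kcal/m²
Eagle owl: 167.68 × 0.16 = 26.8288 kcal/m²

26.8 kcal/m²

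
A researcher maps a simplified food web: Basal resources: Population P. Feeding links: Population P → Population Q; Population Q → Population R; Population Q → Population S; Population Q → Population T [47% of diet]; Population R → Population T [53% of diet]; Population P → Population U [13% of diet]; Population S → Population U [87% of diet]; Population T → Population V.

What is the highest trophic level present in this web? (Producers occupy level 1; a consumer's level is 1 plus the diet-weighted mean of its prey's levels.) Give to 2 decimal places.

Population Q: 1 + 1 = 2
Population R: 1 + 2 = 3
Population S: 1 + 2 = 3
Population T: 1 + (0.47×2 + 0.53×3) = 3.53
Population U: 1 + (0.13×1 + 0.87×3) = 3.74
Population V: 1 + 3.53 = 4.53

4.53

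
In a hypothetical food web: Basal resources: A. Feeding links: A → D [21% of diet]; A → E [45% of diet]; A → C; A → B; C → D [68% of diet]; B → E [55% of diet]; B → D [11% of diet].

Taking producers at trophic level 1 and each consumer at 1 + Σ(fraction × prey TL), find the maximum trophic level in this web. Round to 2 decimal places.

2.79

B: 1 + 1 = 2
C: 1 + 1 = 2
D: 1 + (0.21×1 + 0.68×2 + 0.11×2) = 2.79
E: 1 + (0.45×1 + 0.55×2) = 2.55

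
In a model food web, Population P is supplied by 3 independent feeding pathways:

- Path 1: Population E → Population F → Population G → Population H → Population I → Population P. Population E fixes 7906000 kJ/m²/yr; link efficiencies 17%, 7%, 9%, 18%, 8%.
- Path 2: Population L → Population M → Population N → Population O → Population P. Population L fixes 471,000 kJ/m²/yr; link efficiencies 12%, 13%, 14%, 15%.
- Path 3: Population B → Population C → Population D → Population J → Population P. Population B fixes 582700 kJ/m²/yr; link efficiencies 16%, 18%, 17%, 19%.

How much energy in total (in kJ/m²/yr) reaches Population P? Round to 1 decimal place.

Path 1: 7906000 × 0.17 × 0.07 × 0.09 × 0.18 × 0.08 = 121.9294944 kJ/m²/yr
Path 2: 471000 × 0.12 × 0.13 × 0.14 × 0.15 = 154.2996 kJ/m²/yr
Path 3: 582700 × 0.16 × 0.18 × 0.17 × 0.19 = 542.050848 kJ/m²/yr
Total at Population P: 121.9294944 + 154.2996 + 542.050848 = 818.2799424 kJ/m²/yr

818.3 kJ/m²/yr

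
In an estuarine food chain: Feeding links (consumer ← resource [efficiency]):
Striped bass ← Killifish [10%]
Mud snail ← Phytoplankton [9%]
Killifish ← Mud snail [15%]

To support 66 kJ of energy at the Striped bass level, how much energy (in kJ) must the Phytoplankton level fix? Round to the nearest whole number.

48889 kJ

Cumulative transfer efficiency: 0.09 × 0.15 × 0.1 = 0.00135
Phytoplankton energy = 66 / 0.00135 = 48889 kJ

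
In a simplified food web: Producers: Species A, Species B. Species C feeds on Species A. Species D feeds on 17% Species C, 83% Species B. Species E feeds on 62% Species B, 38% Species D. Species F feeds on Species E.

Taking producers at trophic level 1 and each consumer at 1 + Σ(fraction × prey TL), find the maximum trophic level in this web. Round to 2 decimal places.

Species C: 1 + 1 = 2
Species D: 1 + (0.17×2 + 0.83×1) = 2.17
Species E: 1 + (0.62×1 + 0.38×2.17) = 2.4446
Species F: 1 + 2.4446 = 3.4446

3.44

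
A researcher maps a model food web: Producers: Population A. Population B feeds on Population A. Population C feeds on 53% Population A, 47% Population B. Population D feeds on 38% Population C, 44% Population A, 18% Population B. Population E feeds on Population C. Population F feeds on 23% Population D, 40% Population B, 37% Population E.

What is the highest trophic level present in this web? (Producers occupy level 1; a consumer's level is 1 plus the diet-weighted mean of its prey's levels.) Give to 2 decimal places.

3.71

Population B: 1 + 1 = 2
Population C: 1 + (0.53×1 + 0.47×2) = 2.47
Population D: 1 + (0.38×2.47 + 0.44×1 + 0.18×2) = 2.7386
Population E: 1 + 2.47 = 3.47
Population F: 1 + (0.23×2.7386 + 0.4×2 + 0.37×3.47) = 3.713778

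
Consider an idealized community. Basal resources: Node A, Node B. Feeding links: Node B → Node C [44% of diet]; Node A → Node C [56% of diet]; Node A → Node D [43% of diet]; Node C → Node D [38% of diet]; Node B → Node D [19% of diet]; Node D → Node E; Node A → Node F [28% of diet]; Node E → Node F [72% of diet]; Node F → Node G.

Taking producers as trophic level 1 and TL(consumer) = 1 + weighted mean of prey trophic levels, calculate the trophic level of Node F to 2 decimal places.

Node C: 1 + (0.44×1 + 0.56×1) = 2
Node D: 1 + (0.43×1 + 0.38×2 + 0.19×1) = 2.38
Node E: 1 + 2.38 = 3.38
Node F: 1 + (0.28×1 + 0.72×3.38) = 3.7136
Node G: 1 + 3.7136 = 4.7136

3.71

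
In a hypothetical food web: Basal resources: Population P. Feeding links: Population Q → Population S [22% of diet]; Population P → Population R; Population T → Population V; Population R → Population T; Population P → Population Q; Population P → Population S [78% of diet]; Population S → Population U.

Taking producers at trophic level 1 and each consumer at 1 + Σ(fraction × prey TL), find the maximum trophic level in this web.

Population Q: 1 + 1 = 2
Population R: 1 + 1 = 2
Population S: 1 + (0.22×2 + 0.78×1) = 2.22
Population T: 1 + 2 = 3
Population U: 1 + 2.22 = 3.22
Population V: 1 + 3 = 4

4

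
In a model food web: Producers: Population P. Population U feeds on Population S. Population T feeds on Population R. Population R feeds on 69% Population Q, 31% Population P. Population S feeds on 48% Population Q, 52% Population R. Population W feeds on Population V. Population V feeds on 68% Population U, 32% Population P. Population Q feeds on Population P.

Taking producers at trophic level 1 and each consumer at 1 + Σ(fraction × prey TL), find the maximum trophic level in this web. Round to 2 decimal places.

5.28

Population Q: 1 + 1 = 2
Population R: 1 + (0.69×2 + 0.31×1) = 2.69
Population S: 1 + (0.48×2 + 0.52×2.69) = 3.3588
Population T: 1 + 2.69 = 3.69
Population U: 1 + 3.3588 = 4.3588
Population V: 1 + (0.68×4.3588 + 0.32×1) = 4.283984
Population W: 1 + 4.283984 = 5.283984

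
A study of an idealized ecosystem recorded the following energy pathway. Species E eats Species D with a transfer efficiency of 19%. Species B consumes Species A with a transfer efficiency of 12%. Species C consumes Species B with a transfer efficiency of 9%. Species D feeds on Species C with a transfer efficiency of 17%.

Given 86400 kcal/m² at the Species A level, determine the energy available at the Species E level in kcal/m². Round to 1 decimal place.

Species B: 86400 × 0.12 = 10368 kcal/m²
Species C: 10368 × 0.09 = 933.12 kcal/m²
Species D: 933.12 × 0.17 = 158.6304 kcal/m²
Species E: 158.6304 × 0.19 = 30.139776 kcal/m²

30.1 kcal/m²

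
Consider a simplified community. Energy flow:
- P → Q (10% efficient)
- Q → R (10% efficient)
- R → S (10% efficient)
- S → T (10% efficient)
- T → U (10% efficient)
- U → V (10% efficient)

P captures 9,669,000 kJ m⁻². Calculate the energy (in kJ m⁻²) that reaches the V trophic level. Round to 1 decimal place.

9.7 kJ m⁻²

Q: 9669000 × 0.1 = 966900 kJ m⁻²
R: 966900 × 0.1 = 96690 kJ m⁻²
S: 96690 × 0.1 = 9669 kJ m⁻²
T: 9669 × 0.1 = 966.9 kJ m⁻²
U: 966.9 × 0.1 = 96.69 kJ m⁻²
V: 96.69 × 0.1 = 9.669 kJ m⁻²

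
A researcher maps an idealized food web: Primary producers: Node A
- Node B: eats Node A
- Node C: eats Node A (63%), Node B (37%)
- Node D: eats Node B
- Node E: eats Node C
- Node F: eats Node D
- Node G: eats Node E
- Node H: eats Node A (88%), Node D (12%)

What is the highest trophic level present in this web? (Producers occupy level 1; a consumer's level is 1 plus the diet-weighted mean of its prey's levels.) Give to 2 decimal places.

Node B: 1 + 1 = 2
Node C: 1 + (0.63×1 + 0.37×2) = 2.37
Node D: 1 + 2 = 3
Node E: 1 + 2.37 = 3.37
Node F: 1 + 3 = 4
Node G: 1 + 3.37 = 4.37
Node H: 1 + (0.88×1 + 0.12×3) = 2.24

4.37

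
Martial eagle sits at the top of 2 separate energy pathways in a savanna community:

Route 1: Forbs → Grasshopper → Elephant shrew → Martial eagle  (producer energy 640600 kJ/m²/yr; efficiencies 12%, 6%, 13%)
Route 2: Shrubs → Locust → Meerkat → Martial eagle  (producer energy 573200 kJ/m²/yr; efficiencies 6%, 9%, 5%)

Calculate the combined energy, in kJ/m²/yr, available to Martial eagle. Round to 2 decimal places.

754.37 kJ/m²/yr

Route 1: 640600 × 0.12 × 0.06 × 0.13 = 599.6016 kJ/m²/yr
Route 2: 573200 × 0.06 × 0.09 × 0.05 = 154.764 kJ/m²/yr
Total at Martial eagle: 599.6016 + 154.764 = 754.3656 kJ/m²/yr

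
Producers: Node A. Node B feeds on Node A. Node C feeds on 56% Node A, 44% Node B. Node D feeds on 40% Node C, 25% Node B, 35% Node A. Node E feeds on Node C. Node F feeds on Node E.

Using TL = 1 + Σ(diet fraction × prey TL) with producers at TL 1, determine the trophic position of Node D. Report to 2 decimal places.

2.83

Node B: 1 + 1 = 2
Node C: 1 + (0.56×1 + 0.44×2) = 2.44
Node D: 1 + (0.4×2.44 + 0.25×2 + 0.35×1) = 2.826
Node E: 1 + 2.44 = 3.44
Node F: 1 + 3.44 = 4.44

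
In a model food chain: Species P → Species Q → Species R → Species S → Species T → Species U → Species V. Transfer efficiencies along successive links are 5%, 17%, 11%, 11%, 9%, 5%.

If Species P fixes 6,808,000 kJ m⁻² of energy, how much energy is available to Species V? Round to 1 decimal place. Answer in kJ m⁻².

3.2 kJ m⁻²

Species Q: 6808000 × 0.05 = 340400 kJ m⁻²
Species R: 340400 × 0.17 = 57868 kJ m⁻²
Species S: 57868 × 0.11 = 6365.48 kJ m⁻²
Species T: 6365.48 × 0.11 = 700.2028 kJ m⁻²
Species U: 700.2028 × 0.09 = 63.018252 kJ m⁻²
Species V: 63.018252 × 0.05 = 3.1509126 kJ m⁻²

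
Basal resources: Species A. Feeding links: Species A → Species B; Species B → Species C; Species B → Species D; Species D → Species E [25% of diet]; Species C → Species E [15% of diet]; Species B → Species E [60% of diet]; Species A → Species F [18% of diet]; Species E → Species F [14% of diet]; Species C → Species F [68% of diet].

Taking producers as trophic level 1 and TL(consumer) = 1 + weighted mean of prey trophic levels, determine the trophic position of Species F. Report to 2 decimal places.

Species B: 1 + 1 = 2
Species C: 1 + 2 = 3
Species D: 1 + 2 = 3
Species E: 1 + (0.25×3 + 0.15×3 + 0.6×2) = 3.4
Species F: 1 + (0.18×1 + 0.14×3.4 + 0.68×3) = 3.696

3.70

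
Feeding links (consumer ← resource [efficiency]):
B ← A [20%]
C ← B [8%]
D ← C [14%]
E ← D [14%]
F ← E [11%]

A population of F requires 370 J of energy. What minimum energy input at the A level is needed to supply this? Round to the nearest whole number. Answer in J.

Cumulative transfer efficiency: 0.2 × 0.08 × 0.14 × 0.14 × 0.11 = 0.000034496
A energy = 370 / 0.000034496 = 10725881 J

10725881 J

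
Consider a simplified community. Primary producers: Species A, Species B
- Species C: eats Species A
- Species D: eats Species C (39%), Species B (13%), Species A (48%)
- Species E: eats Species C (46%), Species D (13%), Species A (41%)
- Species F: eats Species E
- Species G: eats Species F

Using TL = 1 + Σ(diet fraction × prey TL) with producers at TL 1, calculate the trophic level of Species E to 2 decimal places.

Species C: 1 + 1 = 2
Species D: 1 + (0.39×2 + 0.13×1 + 0.48×1) = 2.39
Species E: 1 + (0.46×2 + 0.13×2.39 + 0.41×1) = 2.6407
Species F: 1 + 2.6407 = 3.6407
Species G: 1 + 3.6407 = 4.6407

2.64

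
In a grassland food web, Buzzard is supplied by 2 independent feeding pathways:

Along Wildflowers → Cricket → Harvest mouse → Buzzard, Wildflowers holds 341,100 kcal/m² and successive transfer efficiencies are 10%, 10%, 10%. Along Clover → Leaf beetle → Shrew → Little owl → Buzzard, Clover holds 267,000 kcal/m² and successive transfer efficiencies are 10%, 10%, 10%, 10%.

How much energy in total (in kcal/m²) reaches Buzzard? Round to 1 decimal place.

367.8 kcal/m²

Via Wildflowers: 341100 × 0.1 × 0.1 × 0.1 = 341.1 kcal/m²
Via Clover: 267000 × 0.1 × 0.1 × 0.1 × 0.1 = 26.7 kcal/m²
Total at Buzzard: 341.1 + 26.7 = 367.8 kcal/m²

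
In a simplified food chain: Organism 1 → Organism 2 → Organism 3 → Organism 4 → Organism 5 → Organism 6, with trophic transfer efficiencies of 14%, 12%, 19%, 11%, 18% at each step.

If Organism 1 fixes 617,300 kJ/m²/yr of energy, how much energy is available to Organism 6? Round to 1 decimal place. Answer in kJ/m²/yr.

39.0 kJ/m²/yr

Organism 2: 617300 × 0.14 = 86422 kJ/m²/yr
Organism 3: 86422 × 0.12 = 10370.64 kJ/m²/yr
Organism 4: 10370.64 × 0.19 = 1970.4216 kJ/m²/yr
Organism 5: 1970.4216 × 0.11 = 216.746376 kJ/m²/yr
Organism 6: 216.746376 × 0.18 = 39.01434768 kJ/m²/yr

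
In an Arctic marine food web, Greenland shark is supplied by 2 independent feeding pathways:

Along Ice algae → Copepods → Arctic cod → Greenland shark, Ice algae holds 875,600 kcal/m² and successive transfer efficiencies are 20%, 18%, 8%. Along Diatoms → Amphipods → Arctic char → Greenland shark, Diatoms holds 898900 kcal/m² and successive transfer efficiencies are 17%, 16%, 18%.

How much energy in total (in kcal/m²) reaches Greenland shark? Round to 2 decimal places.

6922.74 kcal/m²

Via Ice algae: 875600 × 0.2 × 0.18 × 0.08 = 2521.728 kcal/m²
Via Diatoms: 898900 × 0.17 × 0.16 × 0.18 = 4401.0144 kcal/m²
Total at Greenland shark: 2521.728 + 4401.0144 = 6922.7424 kcal/m²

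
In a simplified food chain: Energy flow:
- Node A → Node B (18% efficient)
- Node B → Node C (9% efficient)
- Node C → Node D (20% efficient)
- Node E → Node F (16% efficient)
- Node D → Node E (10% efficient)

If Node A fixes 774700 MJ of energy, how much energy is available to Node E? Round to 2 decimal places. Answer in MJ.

251.00 MJ

Node B: 774700 × 0.18 = 139446 MJ
Node C: 139446 × 0.09 = 12550.14 MJ
Node D: 12550.14 × 0.2 = 2510.028 MJ
Node E: 2510.028 × 0.1 = 251.0028 MJ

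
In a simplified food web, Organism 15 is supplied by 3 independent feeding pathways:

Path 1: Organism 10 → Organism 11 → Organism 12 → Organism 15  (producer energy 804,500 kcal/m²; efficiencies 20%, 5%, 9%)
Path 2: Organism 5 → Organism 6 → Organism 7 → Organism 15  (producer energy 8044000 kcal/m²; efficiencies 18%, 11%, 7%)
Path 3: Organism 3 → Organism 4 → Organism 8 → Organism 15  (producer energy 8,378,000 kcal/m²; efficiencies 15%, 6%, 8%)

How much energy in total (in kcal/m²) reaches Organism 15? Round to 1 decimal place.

17905.2 kcal/m²

Path 1: 804500 × 0.2 × 0.05 × 0.09 = 724.05 kcal/m²
Path 2: 8044000 × 0.18 × 0.11 × 0.07 = 11148.984 kcal/m²
Path 3: 8378000 × 0.15 × 0.06 × 0.08 = 6032.16 kcal/m²
Total at Organism 15: 724.05 + 11148.984 + 6032.16 = 17905.194 kcal/m²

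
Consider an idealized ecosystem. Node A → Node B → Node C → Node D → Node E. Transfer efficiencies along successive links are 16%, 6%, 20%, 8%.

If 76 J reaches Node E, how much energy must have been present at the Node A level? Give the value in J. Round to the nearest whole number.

Cumulative transfer efficiency: 0.16 × 0.06 × 0.2 × 0.08 = 0.0001536
Node A energy = 76 / 0.0001536 = 494792 J

494792 J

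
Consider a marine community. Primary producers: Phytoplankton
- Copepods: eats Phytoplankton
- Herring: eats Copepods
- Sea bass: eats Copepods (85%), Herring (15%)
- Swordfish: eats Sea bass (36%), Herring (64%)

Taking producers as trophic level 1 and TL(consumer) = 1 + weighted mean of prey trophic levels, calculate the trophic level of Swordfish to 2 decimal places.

Copepods: 1 + 1 = 2
Herring: 1 + 2 = 3
Sea bass: 1 + (0.85×2 + 0.15×3) = 3.15
Swordfish: 1 + (0.36×3.15 + 0.64×3) = 4.054

4.05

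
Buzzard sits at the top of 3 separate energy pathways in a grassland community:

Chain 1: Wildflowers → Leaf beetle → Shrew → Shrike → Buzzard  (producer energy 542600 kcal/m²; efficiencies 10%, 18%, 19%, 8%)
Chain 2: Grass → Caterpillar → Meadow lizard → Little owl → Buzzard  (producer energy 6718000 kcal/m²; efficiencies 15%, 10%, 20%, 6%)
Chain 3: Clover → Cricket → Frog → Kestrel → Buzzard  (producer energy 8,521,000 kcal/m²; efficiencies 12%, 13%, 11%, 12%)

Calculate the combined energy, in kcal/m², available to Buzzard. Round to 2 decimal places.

Chain 1: 542600 × 0.1 × 0.18 × 0.19 × 0.08 = 148.45536 kcal/m²
Chain 2: 6718000 × 0.15 × 0.1 × 0.2 × 0.06 = 1209.24 kcal/m²
Chain 3: 8521000 × 0.12 × 0.13 × 0.11 × 0.12 = 1754.64432 kcal/m²
Total at Buzzard: 148.45536 + 1209.24 + 1754.64432 = 3112.33968 kcal/m²

3112.34 kcal/m²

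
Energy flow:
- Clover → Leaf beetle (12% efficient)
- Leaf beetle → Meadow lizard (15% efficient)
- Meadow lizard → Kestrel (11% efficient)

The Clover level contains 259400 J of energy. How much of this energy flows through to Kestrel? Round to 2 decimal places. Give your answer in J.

Leaf beetle: 259400 × 0.12 = 31128 J
Meadow lizard: 31128 × 0.15 = 4669.2 J
Kestrel: 4669.2 × 0.11 = 513.612 J

513.61 J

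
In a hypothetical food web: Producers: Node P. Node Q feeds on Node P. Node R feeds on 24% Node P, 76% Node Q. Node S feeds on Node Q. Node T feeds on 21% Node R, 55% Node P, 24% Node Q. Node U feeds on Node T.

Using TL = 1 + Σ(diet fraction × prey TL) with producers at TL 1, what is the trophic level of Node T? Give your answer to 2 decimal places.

Node Q: 1 + 1 = 2
Node R: 1 + (0.24×1 + 0.76×2) = 2.76
Node S: 1 + 2 = 3
Node T: 1 + (0.21×2.76 + 0.55×1 + 0.24×2) = 2.6096
Node U: 1 + 2.6096 = 3.6096

2.61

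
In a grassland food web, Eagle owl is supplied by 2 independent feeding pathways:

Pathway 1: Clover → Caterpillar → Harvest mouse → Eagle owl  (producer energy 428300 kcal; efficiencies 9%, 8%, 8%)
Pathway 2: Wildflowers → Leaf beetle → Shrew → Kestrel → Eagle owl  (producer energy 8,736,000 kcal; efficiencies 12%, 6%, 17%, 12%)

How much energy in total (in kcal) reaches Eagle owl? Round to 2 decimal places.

Pathway 1: 428300 × 0.09 × 0.08 × 0.08 = 246.7008 kcal
Pathway 2: 8736000 × 0.12 × 0.06 × 0.17 × 0.12 = 1283.14368 kcal
Total at Eagle owl: 246.7008 + 1283.14368 = 1529.84448 kcal

1529.84 kcal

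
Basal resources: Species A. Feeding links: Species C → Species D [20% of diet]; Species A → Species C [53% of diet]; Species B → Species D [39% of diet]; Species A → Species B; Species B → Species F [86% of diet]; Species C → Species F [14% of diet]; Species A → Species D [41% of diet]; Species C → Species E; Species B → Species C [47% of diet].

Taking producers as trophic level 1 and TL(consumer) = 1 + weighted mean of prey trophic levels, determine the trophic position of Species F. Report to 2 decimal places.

3.07

Species B: 1 + 1 = 2
Species C: 1 + (0.53×1 + 0.47×2) = 2.47
Species D: 1 + (0.39×2 + 0.41×1 + 0.2×2.47) = 2.684
Species E: 1 + 2.47 = 3.47
Species F: 1 + (0.86×2 + 0.14×2.47) = 3.0658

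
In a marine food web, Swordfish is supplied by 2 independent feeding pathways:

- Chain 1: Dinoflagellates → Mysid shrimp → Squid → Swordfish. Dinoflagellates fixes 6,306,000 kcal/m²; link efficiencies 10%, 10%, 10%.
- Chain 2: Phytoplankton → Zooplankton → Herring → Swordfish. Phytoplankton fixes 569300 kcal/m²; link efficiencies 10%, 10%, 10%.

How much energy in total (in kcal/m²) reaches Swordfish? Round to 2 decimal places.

6875.30 kcal/m²

Chain 1: 6306000 × 0.1 × 0.1 × 0.1 = 6306 kcal/m²
Chain 2: 569300 × 0.1 × 0.1 × 0.1 = 569.3 kcal/m²
Total at Swordfish: 6306 + 569.3 = 6875.3 kcal/m²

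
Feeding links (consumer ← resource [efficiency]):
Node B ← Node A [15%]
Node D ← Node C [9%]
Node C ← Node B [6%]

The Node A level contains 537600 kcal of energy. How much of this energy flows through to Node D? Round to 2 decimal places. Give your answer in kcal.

Node B: 537600 × 0.15 = 80640 kcal
Node C: 80640 × 0.06 = 4838.4 kcal
Node D: 4838.4 × 0.09 = 435.456 kcal

435.46 kcal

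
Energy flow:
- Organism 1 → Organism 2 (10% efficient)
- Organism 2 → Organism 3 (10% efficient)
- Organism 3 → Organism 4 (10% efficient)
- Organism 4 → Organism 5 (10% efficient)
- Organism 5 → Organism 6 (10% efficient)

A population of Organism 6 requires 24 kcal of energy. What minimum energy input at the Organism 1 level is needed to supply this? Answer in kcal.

2400000 kcal

Cumulative transfer efficiency: 0.1 × 0.1 × 0.1 × 0.1 × 0.1 = 0.00001
Organism 1 energy = 24 / 0.00001 = 2400000 kcal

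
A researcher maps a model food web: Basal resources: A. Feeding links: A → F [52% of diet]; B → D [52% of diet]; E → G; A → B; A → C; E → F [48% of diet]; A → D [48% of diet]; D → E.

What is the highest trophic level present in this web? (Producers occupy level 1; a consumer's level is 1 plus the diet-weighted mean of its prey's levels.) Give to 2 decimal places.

B: 1 + 1 = 2
C: 1 + 1 = 2
D: 1 + (0.52×2 + 0.48×1) = 2.52
E: 1 + 2.52 = 3.52
F: 1 + (0.48×3.52 + 0.52×1) = 3.2096
G: 1 + 3.52 = 4.52

4.52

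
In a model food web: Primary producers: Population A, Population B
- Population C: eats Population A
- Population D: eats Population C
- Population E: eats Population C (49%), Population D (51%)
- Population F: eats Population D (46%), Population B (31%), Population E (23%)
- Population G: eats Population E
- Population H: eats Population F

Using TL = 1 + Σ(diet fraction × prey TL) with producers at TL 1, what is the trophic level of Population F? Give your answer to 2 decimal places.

Population C: 1 + 1 = 2
Population D: 1 + 2 = 3
Population E: 1 + (0.49×2 + 0.51×3) = 3.51
Population F: 1 + (0.46×3 + 0.31×1 + 0.23×3.51) = 3.4973
Population G: 1 + 3.51 = 4.51
Population H: 1 + 3.4973 = 4.4973

3.50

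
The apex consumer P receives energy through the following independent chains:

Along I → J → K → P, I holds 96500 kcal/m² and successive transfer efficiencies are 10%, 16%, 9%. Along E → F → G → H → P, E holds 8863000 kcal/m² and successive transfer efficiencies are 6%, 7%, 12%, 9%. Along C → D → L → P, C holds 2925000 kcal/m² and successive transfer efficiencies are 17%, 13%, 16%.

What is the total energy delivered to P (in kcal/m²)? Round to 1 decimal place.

Via I: 96500 × 0.1 × 0.16 × 0.09 = 138.96 kcal/m²
Via E: 8863000 × 0.06 × 0.07 × 0.12 × 0.09 = 402.02568 kcal/m²
Via C: 2925000 × 0.17 × 0.13 × 0.16 = 10342.8 kcal/m²
Total at P: 138.96 + 402.02568 + 10342.8 = 10883.78568 kcal/m²

10883.8 kcal/m²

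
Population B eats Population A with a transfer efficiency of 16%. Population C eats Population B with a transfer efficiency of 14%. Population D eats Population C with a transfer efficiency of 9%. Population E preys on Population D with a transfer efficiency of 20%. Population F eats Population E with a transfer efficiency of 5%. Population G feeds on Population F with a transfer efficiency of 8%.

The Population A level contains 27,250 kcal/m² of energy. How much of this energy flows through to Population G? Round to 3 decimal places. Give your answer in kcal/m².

0.044 kcal/m²

Population B: 27250 × 0.16 = 4360 kcal/m²
Population C: 4360 × 0.14 = 610.4 kcal/m²
Population D: 610.4 × 0.09 = 54.936 kcal/m²
Population E: 54.936 × 0.2 = 10.9872 kcal/m²
Population F: 10.9872 × 0.05 = 0.54936 kcal/m²
Population G: 0.54936 × 0.08 = 0.0439488 kcal/m²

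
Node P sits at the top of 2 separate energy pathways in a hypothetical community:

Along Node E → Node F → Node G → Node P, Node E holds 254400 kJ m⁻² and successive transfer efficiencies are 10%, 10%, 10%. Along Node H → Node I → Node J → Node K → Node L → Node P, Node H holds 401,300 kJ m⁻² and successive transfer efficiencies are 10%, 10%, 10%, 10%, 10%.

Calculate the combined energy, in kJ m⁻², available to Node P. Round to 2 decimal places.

Via Node E: 254400 × 0.1 × 0.1 × 0.1 = 254.4 kJ m⁻²
Via Node H: 401300 × 0.1 × 0.1 × 0.1 × 0.1 × 0.1 = 4.013 kJ m⁻²
Total at Node P: 254.4 + 4.013 = 258.413 kJ m⁻²

258.41 kJ m⁻²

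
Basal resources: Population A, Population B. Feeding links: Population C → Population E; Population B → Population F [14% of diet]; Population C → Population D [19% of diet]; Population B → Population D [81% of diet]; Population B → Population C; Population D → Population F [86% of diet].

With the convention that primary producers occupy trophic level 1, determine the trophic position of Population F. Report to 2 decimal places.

3.02

Population C: 1 + 1 = 2
Population D: 1 + (0.81×1 + 0.19×2) = 2.19
Population E: 1 + 2 = 3
Population F: 1 + (0.86×2.19 + 0.14×1) = 3.0234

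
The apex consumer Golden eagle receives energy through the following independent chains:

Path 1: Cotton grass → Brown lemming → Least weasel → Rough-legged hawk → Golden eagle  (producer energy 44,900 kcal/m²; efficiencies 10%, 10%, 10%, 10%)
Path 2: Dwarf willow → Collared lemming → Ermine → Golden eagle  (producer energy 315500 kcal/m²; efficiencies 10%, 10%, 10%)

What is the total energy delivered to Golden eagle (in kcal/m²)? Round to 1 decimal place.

320.0 kcal/m²

Path 1: 44900 × 0.1 × 0.1 × 0.1 × 0.1 = 4.49 kcal/m²
Path 2: 315500 × 0.1 × 0.1 × 0.1 = 315.5 kcal/m²
Total at Golden eagle: 4.49 + 315.5 = 319.99 kcal/m²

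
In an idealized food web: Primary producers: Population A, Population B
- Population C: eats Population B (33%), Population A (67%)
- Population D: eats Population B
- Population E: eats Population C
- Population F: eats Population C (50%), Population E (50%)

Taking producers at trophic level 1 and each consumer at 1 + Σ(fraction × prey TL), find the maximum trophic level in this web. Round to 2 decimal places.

3.50

Population C: 1 + (0.33×1 + 0.67×1) = 2
Population D: 1 + 1 = 2
Population E: 1 + 2 = 3
Population F: 1 + (0.5×2 + 0.5×3) = 3.5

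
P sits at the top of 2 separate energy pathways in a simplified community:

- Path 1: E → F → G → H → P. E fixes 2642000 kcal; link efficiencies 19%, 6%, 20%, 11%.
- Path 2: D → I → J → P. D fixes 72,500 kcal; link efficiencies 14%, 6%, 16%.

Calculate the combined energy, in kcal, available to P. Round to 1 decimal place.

Path 1: 2642000 × 0.19 × 0.06 × 0.2 × 0.11 = 662.6136 kcal
Path 2: 72500 × 0.14 × 0.06 × 0.16 = 97.44 kcal
Total at P: 662.6136 + 97.44 = 760.0536 kcal

760.1 kcal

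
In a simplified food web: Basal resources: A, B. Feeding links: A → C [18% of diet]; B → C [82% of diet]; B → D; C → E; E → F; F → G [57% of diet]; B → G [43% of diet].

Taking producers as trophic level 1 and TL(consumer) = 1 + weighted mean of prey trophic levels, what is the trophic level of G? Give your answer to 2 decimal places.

3.71

C: 1 + (0.18×1 + 0.82×1) = 2
D: 1 + 1 = 2
E: 1 + 2 = 3
F: 1 + 3 = 4
G: 1 + (0.57×4 + 0.43×1) = 3.71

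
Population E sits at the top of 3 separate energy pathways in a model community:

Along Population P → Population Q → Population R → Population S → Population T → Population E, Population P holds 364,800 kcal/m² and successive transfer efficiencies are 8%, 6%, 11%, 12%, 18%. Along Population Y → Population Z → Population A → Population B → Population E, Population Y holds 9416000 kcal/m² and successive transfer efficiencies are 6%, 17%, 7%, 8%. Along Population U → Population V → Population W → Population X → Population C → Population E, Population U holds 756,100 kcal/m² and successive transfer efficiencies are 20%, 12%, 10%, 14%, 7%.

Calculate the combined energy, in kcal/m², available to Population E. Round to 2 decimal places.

Via Population P: 364800 × 0.08 × 0.06 × 0.11 × 0.12 × 0.18 = 4.16047104 kcal/m²
Via Population Y: 9416000 × 0.06 × 0.17 × 0.07 × 0.08 = 537.84192 kcal/m²
Via Population U: 756100 × 0.2 × 0.12 × 0.1 × 0.14 × 0.07 = 17.783472 kcal/m²
Total at Population E: 4.16047104 + 537.84192 + 17.783472 = 559.78586304 kcal/m²

559.79 kcal/m²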